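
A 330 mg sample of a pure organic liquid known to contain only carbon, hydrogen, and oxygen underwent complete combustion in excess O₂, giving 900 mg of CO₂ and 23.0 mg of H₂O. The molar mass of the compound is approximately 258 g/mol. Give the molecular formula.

C16H2O4

mol C = 0.900 g CO₂ ÷ 44.009 g/mol = 0.02045 mol
mol H = 2 × 0.0230 g H₂O ÷ 18.015 g/mol = 0.002553 mol
mass O = 0.330 − (0.2456 + 0.002574) = 0.08180 g → mol O = 0.08180 ÷ 15.999 = 0.005113 mol
Divide by the smallest (0.002553 mol): C 8.009, H 1.000, O 2.002
Empirical formula: C8HO2
Empirical-formula mass = 129.09 g/mol; 258 ÷ 129.09 ≈ 2, so the molecular formula is C16H2O4.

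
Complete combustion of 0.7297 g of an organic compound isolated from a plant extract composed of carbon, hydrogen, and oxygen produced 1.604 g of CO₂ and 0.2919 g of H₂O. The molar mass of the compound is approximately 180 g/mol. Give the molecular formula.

C9H8O4

mol C = 1.604 g CO₂ ÷ 44.009 g/mol = 0.036447 mol
mol H = 2 × 0.2919 g H₂O ÷ 18.015 g/mol = 0.032406 mol
mass O = 0.7297 − (0.43777 + 0.032666) = 0.25927 g → mol O = 0.25927 ÷ 15.999 = 0.016205 mol
Divide by the smallest (0.016205 mol): C 2.249, H 2.000, O 1.000
Multiplying each by 4 gives whole numbers: C 9.00, H 8.00, O 4.00
Empirical formula: C9H8O4
Empirical-formula mass = 180.16 g/mol; 180 ÷ 180.16 ≈ 1, so the molecular formula is C9H8O4.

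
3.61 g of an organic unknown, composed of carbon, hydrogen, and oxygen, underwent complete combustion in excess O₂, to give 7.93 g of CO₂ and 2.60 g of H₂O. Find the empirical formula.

C5H8O2

mol C = 7.93 g CO₂ ÷ 44.009 g/mol = 0.1802 mol
mol H = 2 × 2.60 g H₂O ÷ 18.015 g/mol = 0.2886 mol
mass O = 3.61 − (2.164 + 0.2910) = 1.155 g → mol O = 1.155 ÷ 15.999 = 0.07218 mol
Divide by the smallest (0.07218 mol): C 2.496, H 3.999, O 1.000
Multiplying each by 2 gives whole numbers: C 4.99, H 8.00, O 2.00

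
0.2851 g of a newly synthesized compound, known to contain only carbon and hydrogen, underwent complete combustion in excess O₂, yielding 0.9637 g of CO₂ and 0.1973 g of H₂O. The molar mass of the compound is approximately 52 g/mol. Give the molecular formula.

C4H4

mol C = 0.9637 g CO₂ ÷ 44.009 g/mol = 0.021898 mol
mol H = 2 × 0.1973 g H₂O ÷ 18.015 g/mol = 0.021904 mol
Divide by the smallest (0.021898 mol): C 1.000, H 1.000
Empirical formula: CH
Empirical-formula mass = 13.02 g/mol; 52 ÷ 13.02 ≈ 4, so the molecular formula is C4H4.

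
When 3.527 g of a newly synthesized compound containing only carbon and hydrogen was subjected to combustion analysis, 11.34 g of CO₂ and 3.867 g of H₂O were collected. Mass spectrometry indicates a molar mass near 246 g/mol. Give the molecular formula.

mol C = 11.34 g CO₂ ÷ 44.009 g/mol = 0.25767 mol
mol H = 2 × 3.867 g H₂O ÷ 18.015 g/mol = 0.42931 mol
Divide by the smallest (0.25767 mol): C 1.000, H 1.666
Multiplying each by 3 gives whole numbers: C 3.00, H 5.00
Empirical formula: C3H5
Empirical-formula mass = 41.07 g/mol; 246 ÷ 41.07 ≈ 6, so the molecular formula is C18H30.

C18H30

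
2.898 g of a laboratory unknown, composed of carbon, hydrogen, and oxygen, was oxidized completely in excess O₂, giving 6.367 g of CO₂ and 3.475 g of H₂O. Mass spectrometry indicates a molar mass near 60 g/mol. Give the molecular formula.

C3H8O

mol C = 6.367 g CO₂ ÷ 44.009 g/mol = 0.14467 mol
mol H = 2 × 3.475 g H₂O ÷ 18.015 g/mol = 0.38579 mol
mass O = 2.898 − (1.7377 + 0.38888) = 0.77143 g → mol O = 0.77143 ÷ 15.999 = 0.048218 mol
Divide by the smallest (0.048218 mol): C 3.000, H 8.001, O 1.000
Empirical formula: C3H8O
Empirical-formula mass = 60.10 g/mol; 60 ÷ 60.10 ≈ 1, so the molecular formula is C3H8O.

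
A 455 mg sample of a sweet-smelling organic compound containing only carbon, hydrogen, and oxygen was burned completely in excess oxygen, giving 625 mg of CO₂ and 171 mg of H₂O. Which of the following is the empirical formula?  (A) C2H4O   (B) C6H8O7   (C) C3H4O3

(B) C6H8O7

mol C = 0.625 g CO₂ ÷ 44.009 g/mol = 0.01420 mol
mol H = 2 × 0.171 g H₂O ÷ 18.015 g/mol = 0.01898 mol
mass O = 0.455 − (0.1706 + 0.01914) = 0.2653 g → mol O = 0.2653 ÷ 15.999 = 0.01658 mol
Divide by the smallest (0.01420 mol): C 1.000, H 1.337, O 1.168
Multiplying each by 6 gives whole numbers: C 6.00, H 8.02, O 7.01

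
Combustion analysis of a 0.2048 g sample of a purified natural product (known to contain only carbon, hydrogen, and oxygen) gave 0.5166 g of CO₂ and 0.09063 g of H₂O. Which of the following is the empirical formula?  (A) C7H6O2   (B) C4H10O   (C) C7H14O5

mol C = 0.5166 g CO₂ ÷ 44.009 g/mol = 0.011739 mol
mol H = 2 × 0.09063 g H₂O ÷ 18.015 g/mol = 0.010062 mol
mass O = 0.2048 − (0.14099 + 0.010142) = 0.053667 g → mol O = 0.053667 ÷ 15.999 = 0.0033544 mol
Divide by the smallest (0.0033544 mol): C 3.499, H 3.000, O 1.000
Multiplying each by 2 gives whole numbers: C 7.00, H 6.00, O 2.00

(A) C7H6O2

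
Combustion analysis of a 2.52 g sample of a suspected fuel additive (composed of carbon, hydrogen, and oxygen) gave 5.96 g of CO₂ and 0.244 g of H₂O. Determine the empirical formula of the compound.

mol C = 5.96 g CO₂ ÷ 44.009 g/mol = 0.1354 mol
mol H = 2 × 0.244 g H₂O ÷ 18.015 g/mol = 0.02709 mol
mass O = 2.52 − (1.627 + 0.02731) = 0.8661 g → mol O = 0.8661 ÷ 15.999 = 0.05413 mol
Divide by the smallest (0.02709 mol): C 4.999, H 1.000, O 1.998

C5HO2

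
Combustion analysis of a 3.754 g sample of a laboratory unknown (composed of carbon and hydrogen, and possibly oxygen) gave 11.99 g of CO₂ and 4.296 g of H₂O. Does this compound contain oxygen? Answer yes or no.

no

mol C = 11.99 g CO₂ ÷ 44.009 g/mol = 0.27244 mol
mol H = 2 × 4.296 g H₂O ÷ 18.015 g/mol = 0.47694 mol
C and H together account for 3.7531 g — essentially the entire 3.754 g sample — so the compound contains no oxygen.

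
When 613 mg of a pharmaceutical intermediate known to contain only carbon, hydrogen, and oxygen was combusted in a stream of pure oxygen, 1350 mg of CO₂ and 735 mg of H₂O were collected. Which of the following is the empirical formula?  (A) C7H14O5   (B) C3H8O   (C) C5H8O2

mol C = 1.35 g CO₂ ÷ 44.009 g/mol = 0.03068 mol
mol H = 2 × 0.735 g H₂O ÷ 18.015 g/mol = 0.08160 mol
mass O = 0.613 − (0.3684 + 0.08225) = 0.1623 g → mol O = 0.1623 ÷ 15.999 = 0.01014 mol
Divide by the smallest (0.01014 mol): C 3.024, H 8.044, O 1.000

(B) C3H8O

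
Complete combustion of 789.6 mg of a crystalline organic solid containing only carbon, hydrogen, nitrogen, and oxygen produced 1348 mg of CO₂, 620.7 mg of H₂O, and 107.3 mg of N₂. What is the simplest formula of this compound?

C4H9NO2

mol C = 1.348 g CO₂ ÷ 44.009 g/mol = 0.030630 mol
mol H = 2 × 0.6207 g H₂O ÷ 18.015 g/mol = 0.068909 mol
mol N = 2 × 0.1073 g N₂ ÷ 28.014 g/mol = 0.0076605 mol
mass O = 0.7896 − (0.36790 + 0.069461 + 0.10730) = 0.24494 g → mol O = 0.24494 ÷ 15.999 = 0.015310 mol
Divide by the smallest (0.0076605 mol): C 3.998, H 8.995, N 1.000, O 1.999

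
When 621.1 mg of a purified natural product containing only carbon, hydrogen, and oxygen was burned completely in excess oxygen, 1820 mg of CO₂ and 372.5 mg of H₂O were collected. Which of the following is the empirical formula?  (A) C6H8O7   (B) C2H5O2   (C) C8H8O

mol C = 1.820 g CO₂ ÷ 44.009 g/mol = 0.041355 mol
mol H = 2 × 0.3725 g H₂O ÷ 18.015 g/mol = 0.041354 mol
mass O = 0.6211 − (0.49672 + 0.041685) = 0.082698 g → mol O = 0.082698 ÷ 15.999 = 0.0051689 mol
Divide by the smallest (0.0051689 mol): C 8.001, H 8.001, O 1.000

(C) C8H8O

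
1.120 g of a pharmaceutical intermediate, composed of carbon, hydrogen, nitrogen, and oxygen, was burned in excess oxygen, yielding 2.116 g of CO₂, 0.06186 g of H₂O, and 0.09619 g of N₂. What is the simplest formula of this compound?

mol C = 2.116 g CO₂ ÷ 44.009 g/mol = 0.048081 mol
mol H = 2 × 0.06186 g H₂O ÷ 18.015 g/mol = 0.0068676 mol
mol N = 2 × 0.09619 g N₂ ÷ 28.014 g/mol = 0.0068673 mol
mass O = 1.120 − (0.57750 + 0.0069226 + 0.096190) = 0.43939 g → mol O = 0.43939 ÷ 15.999 = 0.027463 mol
Divide by the smallest (0.0068673 mol): C 7.001, H 1.000, N 1.000, O 3.999

C7HNO4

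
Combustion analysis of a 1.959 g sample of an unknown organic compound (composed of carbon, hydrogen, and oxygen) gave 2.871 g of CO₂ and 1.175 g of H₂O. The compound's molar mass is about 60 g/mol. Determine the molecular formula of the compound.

C2H4O2

mol C = 2.871 g CO₂ ÷ 44.009 g/mol = 0.065237 mol
mol H = 2 × 1.175 g H₂O ÷ 18.015 g/mol = 0.13045 mol
mass O = 1.959 − (0.78356 + 0.13149) = 1.0440 g → mol O = 1.0440 ÷ 15.999 = 0.065251 mol
Divide by the smallest (0.065237 mol): C 1.000, H 2.000, O 1.000
Empirical formula: CH2O
Empirical-formula mass = 30.03 g/mol; 60 ÷ 30.03 ≈ 2, so the molecular formula is C2H4O2.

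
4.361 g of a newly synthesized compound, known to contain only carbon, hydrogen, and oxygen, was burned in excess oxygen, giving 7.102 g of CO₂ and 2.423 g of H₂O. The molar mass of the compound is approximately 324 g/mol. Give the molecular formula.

C12H20O10

mol C = 7.102 g CO₂ ÷ 44.009 g/mol = 0.16138 mol
mol H = 2 × 2.423 g H₂O ÷ 18.015 g/mol = 0.26900 mol
mass O = 4.361 − (1.9383 + 0.27115) = 2.1516 g → mol O = 2.1516 ÷ 15.999 = 0.13448 mol
Divide by the smallest (0.13448 mol): C 1.200, H 2.000, O 1.000
Multiplying each by 5 gives whole numbers: C 6.00, H 10.00, O 5.00
Empirical formula: C6H10O5
Empirical-formula mass = 162.14 g/mol; 324 ÷ 162.14 ≈ 2, so the molecular formula is C12H20O10.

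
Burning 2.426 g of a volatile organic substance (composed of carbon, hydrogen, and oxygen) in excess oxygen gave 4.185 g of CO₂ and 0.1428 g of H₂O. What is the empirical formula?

mol C = 4.185 g CO₂ ÷ 44.009 g/mol = 0.095094 mol
mol H = 2 × 0.1428 g H₂O ÷ 18.015 g/mol = 0.015853 mol
mass O = 2.426 − (1.1422 + 0.015980) = 1.2678 g → mol O = 1.2678 ÷ 15.999 = 0.079245 mol
Divide by the smallest (0.015853 mol): C 5.998, H 1.000, O 4.999

C6HO5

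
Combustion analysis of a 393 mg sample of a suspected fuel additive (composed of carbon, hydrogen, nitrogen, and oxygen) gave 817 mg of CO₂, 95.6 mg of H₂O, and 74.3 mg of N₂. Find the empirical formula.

C7H4N2O2

mol C = 0.817 g CO₂ ÷ 44.009 g/mol = 0.01856 mol
mol H = 2 × 0.0956 g H₂O ÷ 18.015 g/mol = 0.01061 mol
mol N = 2 × 0.0743 g N₂ ÷ 28.014 g/mol = 0.005304 mol
mass O = 0.393 − (0.2230 + 0.01070 + 0.07430) = 0.08502 g → mol O = 0.08502 ÷ 15.999 = 0.005314 mol
Divide by the smallest (0.005304 mol): C 3.500, H 2.001, N 1.000, O 1.002
Multiplying each by 2 gives whole numbers: C 7.00, H 4.00, N 2.00, O 2.00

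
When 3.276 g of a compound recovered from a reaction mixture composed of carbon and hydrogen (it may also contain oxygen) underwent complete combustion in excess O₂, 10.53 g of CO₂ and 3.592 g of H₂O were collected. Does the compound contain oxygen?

mol C = 10.53 g CO₂ ÷ 44.009 g/mol = 0.23927 mol
mol H = 2 × 3.592 g H₂O ÷ 18.015 g/mol = 0.39878 mol
C and H together account for 3.2758 g — essentially the entire 3.276 g sample — so the compound contains no oxygen.

no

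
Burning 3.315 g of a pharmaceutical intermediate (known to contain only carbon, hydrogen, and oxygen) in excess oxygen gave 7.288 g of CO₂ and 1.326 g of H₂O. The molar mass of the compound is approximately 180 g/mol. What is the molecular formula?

mol C = 7.288 g CO₂ ÷ 44.009 g/mol = 0.16560 mol
mol H = 2 × 1.326 g H₂O ÷ 18.015 g/mol = 0.14721 mol
mass O = 3.315 − (1.9891 + 0.14839) = 1.1776 g → mol O = 1.1776 ÷ 15.999 = 0.073602 mol
Divide by the smallest (0.073602 mol): C 2.250, H 2.000, O 1.000
Multiplying each by 4 gives whole numbers: C 9.00, H 8.00, O 4.00
Empirical formula: C9H8O4
Empirical-formula mass = 180.16 g/mol; 180 ÷ 180.16 ≈ 1, so the molecular formula is C9H8O4.

C9H8O4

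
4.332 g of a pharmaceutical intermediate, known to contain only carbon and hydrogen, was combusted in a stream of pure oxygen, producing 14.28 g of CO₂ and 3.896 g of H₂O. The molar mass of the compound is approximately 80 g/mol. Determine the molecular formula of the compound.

C6H8

mol C = 14.28 g CO₂ ÷ 44.009 g/mol = 0.32448 mol
mol H = 2 × 3.896 g H₂O ÷ 18.015 g/mol = 0.43253 mol
Divide by the smallest (0.32448 mol): C 1.000, H 1.333
Multiplying each by 3 gives whole numbers: C 3.00, H 4.00
Empirical formula: C3H4
Empirical-formula mass = 40.06 g/mol; 80 ÷ 40.06 ≈ 2, so the molecular formula is C6H8.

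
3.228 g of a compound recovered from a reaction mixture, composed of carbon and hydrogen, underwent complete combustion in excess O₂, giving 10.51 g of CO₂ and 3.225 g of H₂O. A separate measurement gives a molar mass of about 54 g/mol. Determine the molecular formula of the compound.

mol C = 10.51 g CO₂ ÷ 44.009 g/mol = 0.23881 mol
mol H = 2 × 3.225 g H₂O ÷ 18.015 g/mol = 0.35803 mol
Divide by the smallest (0.23881 mol): C 1.000, H 1.499
Multiplying each by 2 gives whole numbers: C 2.00, H 3.00
Empirical formula: C2H3
Empirical-formula mass = 27.05 g/mol; 54 ÷ 27.05 ≈ 2, so the molecular formula is C4H6.

C4H6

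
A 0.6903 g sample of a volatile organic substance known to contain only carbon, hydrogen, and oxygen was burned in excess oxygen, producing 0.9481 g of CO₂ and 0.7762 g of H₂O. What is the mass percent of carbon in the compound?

mol C = 0.9481 g CO₂ ÷ 44.009 g/mol = 0.021543 mol
mol H = 2 × 0.7762 g H₂O ÷ 18.015 g/mol = 0.086173 mol
mass O = 0.6903 − (0.25876 + 0.086862) = 0.34468 g → mol O = 0.34468 ÷ 15.999 = 0.021544 mol
mass % C = 0.25876 g ÷ 0.6903 g × 100%

37.48%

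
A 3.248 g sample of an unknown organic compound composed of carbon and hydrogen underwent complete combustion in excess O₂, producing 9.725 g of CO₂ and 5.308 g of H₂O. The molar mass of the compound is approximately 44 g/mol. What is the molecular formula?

C3H8

mol C = 9.725 g CO₂ ÷ 44.009 g/mol = 0.22098 mol
mol H = 2 × 5.308 g H₂O ÷ 18.015 g/mol = 0.58929 mol
Divide by the smallest (0.22098 mol): C 1.000, H 2.667
Multiplying each by 3 gives whole numbers: C 3.00, H 8.00
Empirical formula: C3H8
Empirical-formula mass = 44.10 g/mol; 44 ÷ 44.10 ≈ 1, so the molecular formula is C3H8.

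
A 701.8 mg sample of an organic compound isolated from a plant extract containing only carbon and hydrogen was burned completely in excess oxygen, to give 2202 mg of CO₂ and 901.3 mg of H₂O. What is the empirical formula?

CH2

mol C = 2.202 g CO₂ ÷ 44.009 g/mol = 0.050035 mol
mol H = 2 × 0.9013 g H₂O ÷ 18.015 g/mol = 0.10006 mol
Divide by the smallest (0.050035 mol): C 1.000, H 2.000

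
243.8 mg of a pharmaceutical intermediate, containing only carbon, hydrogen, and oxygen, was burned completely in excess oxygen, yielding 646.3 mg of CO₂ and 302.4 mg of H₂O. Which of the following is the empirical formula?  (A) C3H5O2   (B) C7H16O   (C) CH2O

mol C = 0.6463 g CO₂ ÷ 44.009 g/mol = 0.014686 mol
mol H = 2 × 0.3024 g H₂O ÷ 18.015 g/mol = 0.033572 mol
mass O = 0.2438 − (0.17639 + 0.033841) = 0.033570 g → mol O = 0.033570 ÷ 15.999 = 0.0020983 mol
Divide by the smallest (0.0020983 mol): C 6.999, H 16.000, O 1.000

(B) C7H16O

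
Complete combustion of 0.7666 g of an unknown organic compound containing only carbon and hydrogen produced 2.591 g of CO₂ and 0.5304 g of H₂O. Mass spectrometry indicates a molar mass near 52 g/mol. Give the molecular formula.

C4H4

mol C = 2.591 g CO₂ ÷ 44.009 g/mol = 0.058874 mol
mol H = 2 × 0.5304 g H₂O ÷ 18.015 g/mol = 0.058884 mol
Divide by the smallest (0.058874 mol): C 1.000, H 1.000
Empirical formula: CH
Empirical-formula mass = 13.02 g/mol; 52 ÷ 13.02 ≈ 4, so the molecular formula is C4H4.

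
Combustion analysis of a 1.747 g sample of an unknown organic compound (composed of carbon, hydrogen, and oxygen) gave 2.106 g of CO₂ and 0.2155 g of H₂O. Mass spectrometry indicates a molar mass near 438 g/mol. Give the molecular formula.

mol C = 2.106 g CO₂ ÷ 44.009 g/mol = 0.047854 mol
mol H = 2 × 0.2155 g H₂O ÷ 18.015 g/mol = 0.023925 mol
mass O = 1.747 − (0.57477 + 0.024116) = 1.1481 g → mol O = 1.1481 ÷ 15.999 = 0.071761 mol
Divide by the smallest (0.023925 mol): C 2.000, H 1.000, O 2.999
Empirical formula: C2HO3
Empirical-formula mass = 73.03 g/mol; 438 ÷ 73.03 ≈ 6, so the molecular formula is C12H6O18.

C12H6O18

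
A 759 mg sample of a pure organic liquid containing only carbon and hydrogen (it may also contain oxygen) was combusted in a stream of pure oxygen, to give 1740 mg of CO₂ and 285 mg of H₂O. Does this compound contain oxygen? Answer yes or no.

yes

mol C = 1.74 g CO₂ ÷ 44.009 g/mol = 0.03954 mol
mol H = 2 × 0.285 g H₂O ÷ 18.015 g/mol = 0.03164 mol
C and H account for only 0.5068 g of the 0.759 g sample; the remaining 0.2522 g must be oxygen.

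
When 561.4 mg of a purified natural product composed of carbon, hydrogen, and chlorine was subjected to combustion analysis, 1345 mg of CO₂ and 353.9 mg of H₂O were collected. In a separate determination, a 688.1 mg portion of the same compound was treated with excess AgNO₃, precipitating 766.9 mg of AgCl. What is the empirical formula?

mol C = 1.345 g CO₂ ÷ 44.009 g/mol = 0.030562 mol
mol H = 2 × 0.3539 g H₂O ÷ 18.015 g/mol = 0.039289 mol
From the AgCl data: mol Cl per gram of compound = (0.7669 ÷ 143.318) ÷ 0.6881 = 0.0077765 mol/g, so in the 0.5614 g combustion sample mol Cl = 0.0043657 mol
Divide by the smallest (0.0043657 mol): C 7.000, H 8.999, Cl 1.000

C7H9Cl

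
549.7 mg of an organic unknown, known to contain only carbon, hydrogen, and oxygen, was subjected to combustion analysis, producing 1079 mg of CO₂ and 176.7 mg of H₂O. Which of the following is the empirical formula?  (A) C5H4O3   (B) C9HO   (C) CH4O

mol C = 1.079 g CO₂ ÷ 44.009 g/mol = 0.024518 mol
mol H = 2 × 0.1767 g H₂O ÷ 18.015 g/mol = 0.019617 mol
mass O = 0.5497 − (0.29448 + 0.019774) = 0.23544 g → mol O = 0.23544 ÷ 15.999 = 0.014716 mol
Divide by the smallest (0.014716 mol): C 1.666, H 1.333, O 1.000
Multiplying each by 3 gives whole numbers: C 5.00, H 4.00, O 3.00

(A) C5H4O3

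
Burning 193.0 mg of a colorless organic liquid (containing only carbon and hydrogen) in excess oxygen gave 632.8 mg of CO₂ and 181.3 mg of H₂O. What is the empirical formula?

mol C = 0.6328 g CO₂ ÷ 44.009 g/mol = 0.014379 mol
mol H = 2 × 0.1813 g H₂O ÷ 18.015 g/mol = 0.020128 mol
Divide by the smallest (0.014379 mol): C 1.000, H 1.400
Multiplying each by 5 gives whole numbers: C 5.00, H 7.00

C5H7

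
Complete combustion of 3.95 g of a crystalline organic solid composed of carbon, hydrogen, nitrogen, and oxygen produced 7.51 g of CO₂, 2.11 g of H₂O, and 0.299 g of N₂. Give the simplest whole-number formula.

C8H11NO4

mol C = 7.51 g CO₂ ÷ 44.009 g/mol = 0.1706 mol
mol H = 2 × 2.11 g H₂O ÷ 18.015 g/mol = 0.2342 mol
mol N = 2 × 0.299 g N₂ ÷ 28.014 g/mol = 0.02135 mol
mass O = 3.95 − (2.050 + 0.2361 + 0.2990) = 1.365 g → mol O = 1.365 ÷ 15.999 = 0.08533 mol
Divide by the smallest (0.02135 mol): C 7.994, H 10.974, N 1.000, O 3.998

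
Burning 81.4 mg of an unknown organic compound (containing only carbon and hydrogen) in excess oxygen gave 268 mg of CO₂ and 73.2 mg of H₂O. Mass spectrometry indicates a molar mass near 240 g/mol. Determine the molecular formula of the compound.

C18H24

mol C = 0.268 g CO₂ ÷ 44.009 g/mol = 0.006090 mol
mol H = 2 × 0.0732 g H₂O ÷ 18.015 g/mol = 0.008127 mol
Divide by the smallest (0.006090 mol): C 1.000, H 1.334
Multiplying each by 3 gives whole numbers: C 3.00, H 4.00
Empirical formula: C3H4
Empirical-formula mass = 40.06 g/mol; 240 ÷ 40.06 ≈ 6, so the molecular formula is C18H24.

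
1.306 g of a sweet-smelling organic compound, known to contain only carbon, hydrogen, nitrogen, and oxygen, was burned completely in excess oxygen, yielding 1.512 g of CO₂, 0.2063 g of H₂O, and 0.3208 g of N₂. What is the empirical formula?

C3H2N2O3

mol C = 1.512 g CO₂ ÷ 44.009 g/mol = 0.034357 mol
mol H = 2 × 0.2063 g H₂O ÷ 18.015 g/mol = 0.022903 mol
mol N = 2 × 0.3208 g N₂ ÷ 28.014 g/mol = 0.022903 mol
mass O = 1.306 − (0.41266 + 0.023086 + 0.32080) = 0.54946 g → mol O = 0.54946 ÷ 15.999 = 0.034343 mol
Divide by the smallest (0.022903 mol): C 1.500, H 1.000, N 1.000, O 1.500
Multiplying each by 2 gives whole numbers: C 3.00, H 2.00, N 2.00, O 3.00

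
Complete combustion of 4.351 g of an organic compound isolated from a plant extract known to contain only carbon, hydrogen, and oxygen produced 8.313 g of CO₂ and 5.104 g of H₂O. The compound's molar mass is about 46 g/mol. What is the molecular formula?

C2H6O

mol C = 8.313 g CO₂ ÷ 44.009 g/mol = 0.18889 mol
mol H = 2 × 5.104 g H₂O ÷ 18.015 g/mol = 0.56664 mol
mass O = 4.351 − (2.2688 + 0.57117) = 1.5110 g → mol O = 1.5110 ÷ 15.999 = 0.094445 mol
Divide by the smallest (0.094445 mol): C 2.000, H 6.000, O 1.000
Empirical formula: C2H6O
Empirical-formula mass = 46.07 g/mol; 46 ÷ 46.07 ≈ 1, so the molecular formula is C2H6O.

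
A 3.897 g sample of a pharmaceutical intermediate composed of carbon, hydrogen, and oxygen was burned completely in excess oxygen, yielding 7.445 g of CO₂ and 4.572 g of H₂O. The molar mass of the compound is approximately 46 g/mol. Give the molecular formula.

C2H6O

mol C = 7.445 g CO₂ ÷ 44.009 g/mol = 0.16917 mol
mol H = 2 × 4.572 g H₂O ÷ 18.015 g/mol = 0.50758 mol
mass O = 3.897 − (2.0319 + 0.51164) = 1.3535 g → mol O = 1.3535 ÷ 15.999 = 0.084597 mol
Divide by the smallest (0.084597 mol): C 2.000, H 6.000, O 1.000
Empirical formula: C2H6O
Empirical-formula mass = 46.07 g/mol; 46 ÷ 46.07 ≈ 1, so the molecular formula is C2H6O.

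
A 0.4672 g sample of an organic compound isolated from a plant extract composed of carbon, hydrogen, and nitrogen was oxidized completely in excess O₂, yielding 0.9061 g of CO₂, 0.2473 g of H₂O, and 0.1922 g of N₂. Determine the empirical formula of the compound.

C3H4N2

mol C = 0.9061 g CO₂ ÷ 44.009 g/mol = 0.020589 mol
mol H = 2 × 0.2473 g H₂O ÷ 18.015 g/mol = 0.027455 mol
mol N = 2 × 0.1922 g N₂ ÷ 28.014 g/mol = 0.013722 mol
Divide by the smallest (0.013722 mol): C 1.500, H 2.001, N 1.000
Multiplying each by 2 gives whole numbers: C 3.00, H 4.00, N 2.00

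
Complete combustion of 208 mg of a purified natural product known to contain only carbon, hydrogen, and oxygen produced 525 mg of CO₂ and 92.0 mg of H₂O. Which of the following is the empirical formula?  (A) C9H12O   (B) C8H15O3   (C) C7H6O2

(C) C7H6O2

mol C = 0.525 g CO₂ ÷ 44.009 g/mol = 0.01193 mol
mol H = 2 × 0.0920 g H₂O ÷ 18.015 g/mol = 0.01021 mol
mass O = 0.208 − (0.1433 + 0.01030) = 0.05442 g → mol O = 0.05442 ÷ 15.999 = 0.003402 mol
Divide by the smallest (0.003402 mol): C 3.507, H 3.003, O 1.000
Multiplying each by 2 gives whole numbers: C 7.01, H 6.01, O 2.00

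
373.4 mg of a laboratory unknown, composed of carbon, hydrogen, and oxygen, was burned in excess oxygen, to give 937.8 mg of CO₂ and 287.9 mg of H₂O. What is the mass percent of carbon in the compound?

68.54%

mol C = 0.9378 g CO₂ ÷ 44.009 g/mol = 0.021309 mol
mol H = 2 × 0.2879 g H₂O ÷ 18.015 g/mol = 0.031962 mol
mass O = 0.3734 − (0.25595 + 0.032218) = 0.085236 g → mol O = 0.085236 ÷ 15.999 = 0.0053276 mol
mass % C = 0.25595 g ÷ 0.3734 g × 100%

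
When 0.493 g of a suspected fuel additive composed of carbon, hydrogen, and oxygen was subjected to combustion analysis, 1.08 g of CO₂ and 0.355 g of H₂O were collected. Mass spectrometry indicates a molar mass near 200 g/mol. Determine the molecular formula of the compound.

C10H16O4

mol C = 1.08 g CO₂ ÷ 44.009 g/mol = 0.02454 mol
mol H = 2 × 0.355 g H₂O ÷ 18.015 g/mol = 0.03941 mol
mass O = 0.493 − (0.2948 + 0.03973) = 0.1585 g → mol O = 0.1585 ÷ 15.999 = 0.009908 mol
Divide by the smallest (0.009908 mol): C 2.477, H 3.978, O 1.000
Multiplying each by 2 gives whole numbers: C 4.95, H 7.96, O 2.00
Empirical formula: C5H8O2
Empirical-formula mass = 100.12 g/mol; 200 ÷ 100.12 ≈ 2, so the molecular formula is C10H16O4.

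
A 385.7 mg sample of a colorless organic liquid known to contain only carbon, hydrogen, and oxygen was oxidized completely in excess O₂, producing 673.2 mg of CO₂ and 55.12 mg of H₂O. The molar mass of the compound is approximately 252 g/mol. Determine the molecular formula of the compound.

mol C = 0.6732 g CO₂ ÷ 44.009 g/mol = 0.015297 mol
mol H = 2 × 0.05512 g H₂O ÷ 18.015 g/mol = 0.0061193 mol
mass O = 0.3857 − (0.18373 + 0.0061683) = 0.19580 g → mol O = 0.19580 ÷ 15.999 = 0.012238 mol
Divide by the smallest (0.0061193 mol): C 2.500, H 1.000, O 2.000
Multiplying each by 2 gives whole numbers: C 5.00, H 2.00, O 4.00
Empirical formula: C5H2O4
Empirical-formula mass = 126.07 g/mol; 252 ÷ 126.07 ≈ 2, so the molecular formula is C10H4O8.

C10H4O8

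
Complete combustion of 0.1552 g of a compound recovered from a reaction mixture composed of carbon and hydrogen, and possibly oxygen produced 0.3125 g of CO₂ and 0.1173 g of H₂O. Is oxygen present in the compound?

mol C = 0.3125 g CO₂ ÷ 44.009 g/mol = 0.0071008 mol
mol H = 2 × 0.1173 g H₂O ÷ 18.015 g/mol = 0.013022 mol
C and H account for only 0.098415 g of the 0.1552 g sample; the remaining 0.056785 g must be oxygen.

yes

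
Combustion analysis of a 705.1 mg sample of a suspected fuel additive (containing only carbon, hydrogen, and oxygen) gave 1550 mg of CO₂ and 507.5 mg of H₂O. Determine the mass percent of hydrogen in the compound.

mol C = 1.550 g CO₂ ÷ 44.009 g/mol = 0.035220 mol
mol H = 2 × 0.5075 g H₂O ÷ 18.015 g/mol = 0.056342 mol
mass O = 0.7051 − (0.42303 + 0.056793) = 0.22528 g → mol O = 0.22528 ÷ 15.999 = 0.014081 mol
mass % H = 0.056793 g ÷ 0.7051 g × 100%

8.05%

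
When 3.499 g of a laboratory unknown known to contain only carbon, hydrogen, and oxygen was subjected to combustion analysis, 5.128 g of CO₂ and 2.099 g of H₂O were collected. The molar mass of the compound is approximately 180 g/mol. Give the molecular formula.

mol C = 5.128 g CO₂ ÷ 44.009 g/mol = 0.11652 mol
mol H = 2 × 2.099 g H₂O ÷ 18.015 g/mol = 0.23303 mol
mass O = 3.499 − (1.3995 + 0.23489) = 1.8646 g → mol O = 1.8646 ÷ 15.999 = 0.11654 mol
Divide by the smallest (0.11652 mol): C 1.000, H 2.000, O 1.000
Empirical formula: CH2O
Empirical-formula mass = 30.03 g/mol; 180 ÷ 30.03 ≈ 6, so the molecular formula is C6H12O6.

C6H12O6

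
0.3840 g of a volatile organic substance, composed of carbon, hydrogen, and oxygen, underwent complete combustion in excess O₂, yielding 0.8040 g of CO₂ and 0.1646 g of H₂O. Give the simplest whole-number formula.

C2H2O

mol C = 0.8040 g CO₂ ÷ 44.009 g/mol = 0.018269 mol
mol H = 2 × 0.1646 g H₂O ÷ 18.015 g/mol = 0.018274 mol
mass O = 0.3840 − (0.21943 + 0.018420) = 0.14615 g → mol O = 0.14615 ÷ 15.999 = 0.0091350 mol
Divide by the smallest (0.0091350 mol): C 2.000, H 2.000, O 1.000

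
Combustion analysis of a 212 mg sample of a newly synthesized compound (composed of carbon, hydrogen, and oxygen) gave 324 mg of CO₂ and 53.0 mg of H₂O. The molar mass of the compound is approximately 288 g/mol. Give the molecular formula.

mol C = 0.324 g CO₂ ÷ 44.009 g/mol = 0.007362 mol
mol H = 2 × 0.0530 g H₂O ÷ 18.015 g/mol = 0.005884 mol
mass O = 0.212 − (0.08843 + 0.005931) = 0.1176 g → mol O = 0.1176 ÷ 15.999 = 0.007353 mol
Divide by the smallest (0.005884 mol): C 1.251, H 1.000, O 1.250
Multiplying each by 4 gives whole numbers: C 5.00, H 4.00, O 5.00
Empirical formula: C5H4O5
Empirical-formula mass = 144.08 g/mol; 288 ÷ 144.08 ≈ 2, so the molecular formula is C10H8O10.

C10H8O10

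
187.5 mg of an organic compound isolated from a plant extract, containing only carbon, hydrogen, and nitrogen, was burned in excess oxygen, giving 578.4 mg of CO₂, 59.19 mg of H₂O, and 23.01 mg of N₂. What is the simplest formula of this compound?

C8H4N

mol C = 0.5784 g CO₂ ÷ 44.009 g/mol = 0.013143 mol
mol H = 2 × 0.05919 g H₂O ÷ 18.015 g/mol = 0.0065712 mol
mol N = 2 × 0.02301 g N₂ ÷ 28.014 g/mol = 0.0016428 mol
Divide by the smallest (0.0016428 mol): C 8.000, H 4.000, N 1.000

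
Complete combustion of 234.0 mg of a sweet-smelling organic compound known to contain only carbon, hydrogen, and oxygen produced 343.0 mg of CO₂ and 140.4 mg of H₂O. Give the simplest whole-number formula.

mol C = 0.3430 g CO₂ ÷ 44.009 g/mol = 0.0077939 mol
mol H = 2 × 0.1404 g H₂O ÷ 18.015 g/mol = 0.015587 mol
mass O = 0.2340 − (0.093612 + 0.015712) = 0.12468 g → mol O = 0.12468 ÷ 15.999 = 0.0077928 mol
Divide by the smallest (0.0077928 mol): C 1.000, H 2.000, O 1.000

CH2O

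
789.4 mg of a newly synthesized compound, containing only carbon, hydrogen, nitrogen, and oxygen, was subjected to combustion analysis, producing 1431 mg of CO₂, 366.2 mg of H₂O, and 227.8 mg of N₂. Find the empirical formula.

mol C = 1.431 g CO₂ ÷ 44.009 g/mol = 0.032516 mol
mol H = 2 × 0.3662 g H₂O ÷ 18.015 g/mol = 0.040655 mol
mol N = 2 × 0.2278 g N₂ ÷ 28.014 g/mol = 0.016263 mol
mass O = 0.7894 − (0.39055 + 0.040980 + 0.22780) = 0.13007 g → mol O = 0.13007 ÷ 15.999 = 0.0081298 mol
Divide by the smallest (0.0081298 mol): C 4.000, H 5.001, N 2.000, O 1.000

C4H5N2O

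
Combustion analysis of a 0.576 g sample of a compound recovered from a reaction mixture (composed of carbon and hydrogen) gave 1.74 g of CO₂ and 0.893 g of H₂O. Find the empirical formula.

C2H5

mol C = 1.74 g CO₂ ÷ 44.009 g/mol = 0.03954 mol
mol H = 2 × 0.893 g H₂O ÷ 18.015 g/mol = 0.09914 mol
Divide by the smallest (0.03954 mol): C 1.000, H 2.507
Multiplying each by 2 gives whole numbers: C 2.00, H 5.01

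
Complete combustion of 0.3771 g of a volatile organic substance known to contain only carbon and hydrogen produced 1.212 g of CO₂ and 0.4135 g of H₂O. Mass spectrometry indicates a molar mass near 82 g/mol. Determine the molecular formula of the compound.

C6H10

mol C = 1.212 g CO₂ ÷ 44.009 g/mol = 0.027540 mol
mol H = 2 × 0.4135 g H₂O ÷ 18.015 g/mol = 0.045906 mol
Divide by the smallest (0.027540 mol): C 1.000, H 1.667
Multiplying each by 3 gives whole numbers: C 3.00, H 5.00
Empirical formula: C3H5
Empirical-formula mass = 41.07 g/mol; 82 ÷ 41.07 ≈ 2, so the molecular formula is C6H10.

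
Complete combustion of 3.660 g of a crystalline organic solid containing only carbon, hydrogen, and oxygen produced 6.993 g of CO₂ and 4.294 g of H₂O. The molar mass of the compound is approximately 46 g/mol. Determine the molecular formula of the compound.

C2H6O

mol C = 6.993 g CO₂ ÷ 44.009 g/mol = 0.15890 mol
mol H = 2 × 4.294 g H₂O ÷ 18.015 g/mol = 0.47671 mol
mass O = 3.660 − (1.9085 + 0.48053) = 1.2709 g → mol O = 1.2709 ÷ 15.999 = 0.079438 mol
Divide by the smallest (0.079438 mol): C 2.000, H 6.001, O 1.000
Empirical formula: C2H6O
Empirical-formula mass = 46.07 g/mol; 46 ÷ 46.07 ≈ 1, so the molecular formula is C2H6O.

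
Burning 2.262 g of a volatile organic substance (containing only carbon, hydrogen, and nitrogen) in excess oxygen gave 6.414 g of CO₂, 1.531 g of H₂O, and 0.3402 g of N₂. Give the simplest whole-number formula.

mol C = 6.414 g CO₂ ÷ 44.009 g/mol = 0.14574 mol
mol H = 2 × 1.531 g H₂O ÷ 18.015 g/mol = 0.16997 mol
mol N = 2 × 0.3402 g N₂ ÷ 28.014 g/mol = 0.024288 mol
Divide by the smallest (0.024288 mol): C 6.001, H 6.998, N 1.000

C6H7N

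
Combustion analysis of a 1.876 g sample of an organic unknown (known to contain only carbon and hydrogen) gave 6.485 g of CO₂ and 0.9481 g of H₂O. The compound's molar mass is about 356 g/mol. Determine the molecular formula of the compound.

C28H20

mol C = 6.485 g CO₂ ÷ 44.009 g/mol = 0.14736 mol
mol H = 2 × 0.9481 g H₂O ÷ 18.015 g/mol = 0.10526 mol
Divide by the smallest (0.10526 mol): C 1.400, H 1.000
Multiplying each by 5 gives whole numbers: C 7.00, H 5.00
Empirical formula: C7H5
Empirical-formula mass = 89.12 g/mol; 356 ÷ 89.12 ≈ 4, so the molecular formula is C28H20.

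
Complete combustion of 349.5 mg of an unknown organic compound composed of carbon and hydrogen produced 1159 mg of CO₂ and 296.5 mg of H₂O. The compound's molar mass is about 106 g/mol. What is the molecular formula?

mol C = 1.159 g CO₂ ÷ 44.009 g/mol = 0.026336 mol
mol H = 2 × 0.2965 g H₂O ÷ 18.015 g/mol = 0.032917 mol
Divide by the smallest (0.026336 mol): C 1.000, H 1.250
Multiplying each by 4 gives whole numbers: C 4.00, H 5.00
Empirical formula: C4H5
Empirical-formula mass = 53.08 g/mol; 106 ÷ 53.08 ≈ 2, so the molecular formula is C8H10.

C8H10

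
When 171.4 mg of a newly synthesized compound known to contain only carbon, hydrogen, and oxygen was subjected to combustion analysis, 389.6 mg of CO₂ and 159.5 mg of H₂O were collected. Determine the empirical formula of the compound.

mol C = 0.3896 g CO₂ ÷ 44.009 g/mol = 0.0088527 mol
mol H = 2 × 0.1595 g H₂O ÷ 18.015 g/mol = 0.017707 mol
mass O = 0.1714 − (0.10633 + 0.017849) = 0.047221 g → mol O = 0.047221 ÷ 15.999 = 0.0029515 mol
Divide by the smallest (0.0029515 mol): C 2.999, H 6.000, O 1.000

C3H6O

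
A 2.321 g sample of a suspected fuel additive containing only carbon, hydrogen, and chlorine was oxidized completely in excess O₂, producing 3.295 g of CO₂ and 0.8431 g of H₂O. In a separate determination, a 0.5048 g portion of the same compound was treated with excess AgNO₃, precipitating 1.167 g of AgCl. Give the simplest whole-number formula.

mol C = 3.295 g CO₂ ÷ 44.009 g/mol = 0.074871 mol
mol H = 2 × 0.8431 g H₂O ÷ 18.015 g/mol = 0.093600 mol
From the AgCl data: mol Cl per gram of compound = (1.167 ÷ 143.318) ÷ 0.5048 = 0.016131 mol/g, so in the 2.321 g combustion sample mol Cl = 0.037439 mol
Divide by the smallest (0.037439 mol): C 2.000, H 2.500, Cl 1.000
Multiplying each by 2 gives whole numbers: C 4.00, H 5.00, Cl 2.00

C4H5Cl2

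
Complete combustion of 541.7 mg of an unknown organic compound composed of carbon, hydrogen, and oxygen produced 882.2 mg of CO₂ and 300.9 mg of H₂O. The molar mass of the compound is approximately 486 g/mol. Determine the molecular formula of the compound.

mol C = 0.8822 g CO₂ ÷ 44.009 g/mol = 0.020046 mol
mol H = 2 × 0.3009 g H₂O ÷ 18.015 g/mol = 0.033405 mol
mass O = 0.5417 − (0.24077 + 0.033673) = 0.26726 g → mol O = 0.26726 ÷ 15.999 = 0.016705 mol
Divide by the smallest (0.016705 mol): C 1.200, H 2.000, O 1.000
Multiplying each by 5 gives whole numbers: C 6.00, H 10.00, O 5.00
Empirical formula: C6H10O5
Empirical-formula mass = 162.14 g/mol; 486 ÷ 162.14 ≈ 3, so the molecular formula is C18H30O15.

C18H30O15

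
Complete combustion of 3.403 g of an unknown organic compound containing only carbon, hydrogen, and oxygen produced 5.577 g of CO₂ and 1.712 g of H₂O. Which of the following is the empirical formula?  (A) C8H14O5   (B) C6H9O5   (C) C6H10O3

mol C = 5.577 g CO₂ ÷ 44.009 g/mol = 0.12672 mol
mol H = 2 × 1.712 g H₂O ÷ 18.015 g/mol = 0.19006 mol
mass O = 3.403 − (1.5221 + 0.19158) = 1.6893 g → mol O = 1.6893 ÷ 15.999 = 0.10559 mol
Divide by the smallest (0.10559 mol): C 1.200, H 1.800, O 1.000
Multiplying each by 5 gives whole numbers: C 6.00, H 9.00, O 5.00

(B) C6H9O5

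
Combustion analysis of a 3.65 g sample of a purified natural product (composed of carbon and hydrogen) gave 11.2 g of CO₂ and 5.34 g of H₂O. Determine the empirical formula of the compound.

C3H7

mol C = 11.2 g CO₂ ÷ 44.009 g/mol = 0.2545 mol
mol H = 2 × 5.34 g H₂O ÷ 18.015 g/mol = 0.5928 mol
Divide by the smallest (0.2545 mol): C 1.000, H 2.329
Multiplying each by 3 gives whole numbers: C 3.00, H 6.99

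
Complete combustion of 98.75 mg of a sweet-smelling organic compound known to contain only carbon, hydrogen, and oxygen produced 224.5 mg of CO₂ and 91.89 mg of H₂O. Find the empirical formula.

C3H6O

mol C = 0.2245 g CO₂ ÷ 44.009 g/mol = 0.0051012 mol
mol H = 2 × 0.09189 g H₂O ÷ 18.015 g/mol = 0.010201 mol
mass O = 0.09875 − (0.061271 + 0.010283) = 0.027196 g → mol O = 0.027196 ÷ 15.999 = 0.0016999 mol
Divide by the smallest (0.0016999 mol): C 3.001, H 6.001, O 1.000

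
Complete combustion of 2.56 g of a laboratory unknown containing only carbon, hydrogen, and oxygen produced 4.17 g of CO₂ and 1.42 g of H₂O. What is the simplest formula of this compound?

mol C = 4.17 g CO₂ ÷ 44.009 g/mol = 0.09475 mol
mol H = 2 × 1.42 g H₂O ÷ 18.015 g/mol = 0.1576 mol
mass O = 2.56 − (1.138 + 0.1589) = 1.263 g → mol O = 1.263 ÷ 15.999 = 0.07894 mol
Divide by the smallest (0.07894 mol): C 1.200, H 1.997, O 1.000
Multiplying each by 5 gives whole numbers: C 6.00, H 9.98, O 5.00

C6H10O5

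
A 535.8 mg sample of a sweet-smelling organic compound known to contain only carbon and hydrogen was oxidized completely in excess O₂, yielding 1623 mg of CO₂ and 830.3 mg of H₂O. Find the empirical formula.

mol C = 1.623 g CO₂ ÷ 44.009 g/mol = 0.036879 mol
mol H = 2 × 0.8303 g H₂O ÷ 18.015 g/mol = 0.092179 mol
Divide by the smallest (0.036879 mol): C 1.000, H 2.500
Multiplying each by 2 gives whole numbers: C 2.00, H 5.00

C2H5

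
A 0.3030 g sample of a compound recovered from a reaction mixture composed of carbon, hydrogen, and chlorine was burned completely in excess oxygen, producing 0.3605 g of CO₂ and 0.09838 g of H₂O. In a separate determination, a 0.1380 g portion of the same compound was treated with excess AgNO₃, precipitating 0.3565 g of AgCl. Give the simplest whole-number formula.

C3H4Cl2

mol C = 0.3605 g CO₂ ÷ 44.009 g/mol = 0.0081915 mol
mol H = 2 × 0.09838 g H₂O ÷ 18.015 g/mol = 0.010922 mol
From the AgCl data: mol Cl per gram of compound = (0.3565 ÷ 143.318) ÷ 0.1380 = 0.018025 mol/g, so in the 0.3030 g combustion sample mol Cl = 0.0054616 mol
Divide by the smallest (0.0054616 mol): C 1.500, H 2.000, Cl 1.000
Multiplying each by 2 gives whole numbers: C 3.00, H 4.00, Cl 2.00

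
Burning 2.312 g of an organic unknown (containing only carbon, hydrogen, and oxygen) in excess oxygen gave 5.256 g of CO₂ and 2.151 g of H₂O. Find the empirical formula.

C3H6O

mol C = 5.256 g CO₂ ÷ 44.009 g/mol = 0.11943 mol
mol H = 2 × 2.151 g H₂O ÷ 18.015 g/mol = 0.23880 mol
mass O = 2.312 − (1.4345 + 0.24071) = 0.63681 g → mol O = 0.63681 ÷ 15.999 = 0.039803 mol
Divide by the smallest (0.039803 mol): C 3.001, H 6.000, O 1.000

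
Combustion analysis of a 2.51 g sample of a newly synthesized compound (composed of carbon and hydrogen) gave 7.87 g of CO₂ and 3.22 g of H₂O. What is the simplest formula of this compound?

CH2

mol C = 7.87 g CO₂ ÷ 44.009 g/mol = 0.1788 mol
mol H = 2 × 3.22 g H₂O ÷ 18.015 g/mol = 0.3575 mol
Divide by the smallest (0.1788 mol): C 1.000, H 1.999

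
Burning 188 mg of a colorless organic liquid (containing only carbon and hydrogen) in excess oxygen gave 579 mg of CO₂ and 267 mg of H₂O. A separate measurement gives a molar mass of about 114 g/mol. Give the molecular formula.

C8H18

mol C = 0.579 g CO₂ ÷ 44.009 g/mol = 0.01316 mol
mol H = 2 × 0.267 g H₂O ÷ 18.015 g/mol = 0.02964 mol
Divide by the smallest (0.01316 mol): C 1.000, H 2.253
Multiplying each by 4 gives whole numbers: C 4.00, H 9.01
Empirical formula: C4H9
Empirical-formula mass = 57.12 g/mol; 114 ÷ 57.12 ≈ 2, so the molecular formula is C8H18.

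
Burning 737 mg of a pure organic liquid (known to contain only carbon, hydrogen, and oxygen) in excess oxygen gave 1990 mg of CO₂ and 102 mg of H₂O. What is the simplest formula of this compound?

C4HO

mol C = 1.99 g CO₂ ÷ 44.009 g/mol = 0.04522 mol
mol H = 2 × 0.102 g H₂O ÷ 18.015 g/mol = 0.01132 mol
mass O = 0.737 − (0.5431 + 0.01141) = 0.1825 g → mol O = 0.1825 ÷ 15.999 = 0.01141 mol
Divide by the smallest (0.01132 mol): C 3.993, H 1.000, O 1.007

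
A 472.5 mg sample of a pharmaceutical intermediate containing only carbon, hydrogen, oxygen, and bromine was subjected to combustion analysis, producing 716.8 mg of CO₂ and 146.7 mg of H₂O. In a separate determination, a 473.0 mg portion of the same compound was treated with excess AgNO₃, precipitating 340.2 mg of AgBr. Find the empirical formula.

C9H9BrO4

mol C = 0.7168 g CO₂ ÷ 44.009 g/mol = 0.016288 mol
mol H = 2 × 0.1467 g H₂O ÷ 18.015 g/mol = 0.016286 mol
From the AgBr data: mol Br per gram of compound = (0.3402 ÷ 187.772) ÷ 0.4730 = 0.0038304 mol/g, so in the 0.4725 g combustion sample mol Br = 0.0018099 mol
mass O = 0.4725 − (0.19563 + 0.016417 + 0.14461) = 0.11584 g → mol O = 0.11584 ÷ 15.999 = 0.0072404 mol
Divide by the smallest (0.0018099 mol): C 8.999, H 8.999, Br 1.000, O 4.001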